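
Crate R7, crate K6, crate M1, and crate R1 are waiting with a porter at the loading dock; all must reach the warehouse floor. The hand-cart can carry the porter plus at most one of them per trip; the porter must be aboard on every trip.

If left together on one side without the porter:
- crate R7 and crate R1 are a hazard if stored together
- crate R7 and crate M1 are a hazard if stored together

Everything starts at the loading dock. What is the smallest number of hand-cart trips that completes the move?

9

Counting alone: the porter can take at most 1 across per trip to the warehouse floor, so moving all 4 needs at least 4 loaded trips out, with a return between consecutive ones — at least 7 crossings.
The safety rule pushes this higher. Following every safe sequence of crossings, the most of the 4 that can be at the warehouse floor as the hand-cart arrives there on crossing 7 is 3 — never all 4.
So no plan with fewer than 9 crossings exists, and this one achieves 9:
1. Porter goes to the warehouse floor with crate R7.  [the loading dock: crate K6, crate M1, crate R1 | the warehouse floor: crate R7]
2. Porter goes back to the loading dock alone.  [the loading dock: crate K6, crate M1, crate R1 | the warehouse floor: crate R7]
3. Porter goes to the warehouse floor with crate K6.  [the loading dock: crate M1, crate R1 | the warehouse floor: crate K6, crate R7]
4. Porter goes back to the loading dock alone.  [the loading dock: crate M1, crate R1 | the warehouse floor: crate K6, crate R7]
5. Porter goes to the warehouse floor with crate M1.  [the loading dock: crate R1 | the warehouse floor: crate K6, crate M1, crate R7]
6. Porter goes back to the loading dock with crate R7.  [the loading dock: crate R1, crate R7 | the warehouse floor: crate K6, crate M1]
7. Porter goes to the warehouse floor with crate R1.  [the loading dock: crate R7 | the warehouse floor: crate K6, crate M1, crate R1]
8. Porter goes back to the loading dock alone.  [the loading dock: crate R7 | the warehouse floor: crate K6, crate M1, crate R1]
9. Porter goes to the warehouse floor with crate R7.  [the loading dock: — | the warehouse floor: crate K6, crate M1, crate R1, crate R7]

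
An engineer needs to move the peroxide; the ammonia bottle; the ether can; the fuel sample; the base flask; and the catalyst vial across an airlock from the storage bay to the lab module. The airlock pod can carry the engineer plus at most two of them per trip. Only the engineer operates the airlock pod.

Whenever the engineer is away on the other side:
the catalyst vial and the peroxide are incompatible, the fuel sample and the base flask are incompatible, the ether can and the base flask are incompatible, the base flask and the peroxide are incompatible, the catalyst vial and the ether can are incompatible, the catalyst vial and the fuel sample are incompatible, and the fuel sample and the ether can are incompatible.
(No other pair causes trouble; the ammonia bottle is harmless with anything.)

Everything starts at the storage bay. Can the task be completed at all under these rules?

No

Whatever the first load, the items left behind include a forbidden pair without the engineer. No opening move is safe, so no plan exists.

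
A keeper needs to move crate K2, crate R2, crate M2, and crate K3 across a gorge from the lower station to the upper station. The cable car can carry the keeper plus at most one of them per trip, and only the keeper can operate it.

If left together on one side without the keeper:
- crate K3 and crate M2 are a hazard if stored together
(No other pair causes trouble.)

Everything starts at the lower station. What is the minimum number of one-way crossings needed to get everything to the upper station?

Counting alone: the keeper can take at most 1 across per trip to the upper station, so moving all 4 needs at least 4 loaded trips out, with a return between consecutive ones — at least 7 crossings.
The plan below uses exactly 7 crossings, so it is optimal:
1. Keeper goes to the upper station with crate M2.
2. Keeper goes back to the lower station alone.
3. Keeper goes to the upper station with crate K2.
4. Keeper goes back to the lower station alone.
5. Keeper goes to the upper station with crate R2.
6. Keeper goes back to the lower station alone.
7. Keeper goes to the upper station with crate K3.

7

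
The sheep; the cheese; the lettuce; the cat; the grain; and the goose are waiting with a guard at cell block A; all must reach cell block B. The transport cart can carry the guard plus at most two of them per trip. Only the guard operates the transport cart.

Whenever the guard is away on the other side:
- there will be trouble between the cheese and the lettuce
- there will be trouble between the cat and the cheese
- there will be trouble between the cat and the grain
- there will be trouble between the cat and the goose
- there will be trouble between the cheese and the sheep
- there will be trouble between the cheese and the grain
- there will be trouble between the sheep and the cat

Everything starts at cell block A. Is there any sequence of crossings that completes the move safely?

Yes

1. Guard goes to cell block B with the cat and the cheese.  [cell block A: the goose, the grain, the lettuce, the sheep | cell block B: the cat, the cheese]
2. Guard goes back to cell block A with the cheese.  [cell block A: the cheese, the goose, the grain, the lettuce, the sheep | cell block B: the cat]
3. Guard goes to cell block B with the cheese and the lettuce.  [cell block A: the goose, the grain, the sheep | cell block B: the cat, the cheese, the lettuce]
4. Guard goes back to cell block A with the cheese.  [cell block A: the cheese, the goose, the grain, the sheep | cell block B: the cat, the lettuce]
5. Guard goes to cell block B with the grain and the sheep.  [cell block A: the cheese, the goose | cell block B: the cat, the grain, the lettuce, the sheep]
6. Guard goes back to cell block A with the cat.  [cell block A: the cat, the cheese, the goose | cell block B: the grain, the lettuce, the sheep]
7. Guard goes to cell block B with the cheese and the goose.  [cell block A: the cat | cell block B: the cheese, the goose, the grain, the lettuce, the sheep]
8. Guard goes back to cell block A with the cheese.  [cell block A: the cat, the cheese | cell block B: the goose, the grain, the lettuce, the sheep]
9. Guard goes to cell block B with the cat and the cheese.  [cell block A: — | cell block B: the cat, the cheese, the goose, the grain, the lettuce, the sheep]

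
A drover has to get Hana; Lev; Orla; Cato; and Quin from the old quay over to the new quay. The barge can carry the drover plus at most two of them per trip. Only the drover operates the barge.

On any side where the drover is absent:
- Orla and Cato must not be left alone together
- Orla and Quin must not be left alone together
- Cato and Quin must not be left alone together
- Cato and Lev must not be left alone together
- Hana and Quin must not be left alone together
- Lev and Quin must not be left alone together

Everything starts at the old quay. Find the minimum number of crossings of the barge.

Counting alone: the drover can take at most 2 across per trip to the new quay, so moving all 5 needs at least 3 loaded trips out, with a return between consecutive ones — at least 5 crossings.
The safety rule pushes this higher. Following every safe sequence of crossings, the most of the 5 that can be at the new quay as the barge arrives there on crossing 5 is 4 — never all 5.
So no plan with fewer than 7 crossings exists, and this one achieves 7:
1. Drover goes to the new quay with Cato and Quin.
2. Drover goes back to the old quay with Cato.
3. Drover goes to the new quay with Cato and Hana.
4. Drover goes back to the old quay with Quin.
5. Drover goes to the new quay with Lev and Orla.
6. Drover goes back to the old quay with Cato.
7. Drover goes to the new quay with Cato and Quin.

7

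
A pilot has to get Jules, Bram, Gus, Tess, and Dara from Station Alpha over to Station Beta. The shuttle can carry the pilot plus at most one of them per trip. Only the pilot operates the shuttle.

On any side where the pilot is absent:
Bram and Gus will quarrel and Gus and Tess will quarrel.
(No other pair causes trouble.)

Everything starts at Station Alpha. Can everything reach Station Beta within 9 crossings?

No

Counting alone: the pilot can take at most 1 across per trip to Station Beta, so moving all 5 needs at least 5 loaded trips out, with a return between consecutive ones — at least 9 crossings.
The safety rule pushes this higher. Following every safe sequence of crossings, the most of the 5 that can be at Station Beta as the shuttle arrives there on crossing 9 is 4 — never all 5.
So the move cannot be finished within 9 crossings. (The shortest complete plan takes 11:)
1. Pilot goes to Station Beta with Gus.
2. Pilot goes back to Station Alpha alone.
3. Pilot goes to Station Beta with Jules.
4. Pilot goes back to Station Alpha alone.
5. Pilot goes to Station Beta with Bram.
6. Pilot goes back to Station Alpha with Gus.
7. Pilot goes to Station Beta with Tess.
8. Pilot goes back to Station Alpha alone.
9. Pilot goes to Station Beta with Dara.
10. Pilot goes back to Station Alpha alone.
11. Pilot goes to Station Beta with Gus.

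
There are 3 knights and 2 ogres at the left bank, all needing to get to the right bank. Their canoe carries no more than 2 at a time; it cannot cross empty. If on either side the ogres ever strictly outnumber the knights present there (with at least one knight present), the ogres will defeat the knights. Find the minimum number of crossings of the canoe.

7

Counting alone: each trip to the right bank takes at most 2 across and each return brings at least 1 back, so after t trips out (and t−1 returns) at most 2t − (t−1) of the 5 are across; that first reaches 5 at t = 4, so at least 7 crossings are needed.
The plan below uses exactly 7 crossings, so it is optimal:
1. 2 ogres → the right bank.  (the left bank: 3K 0O; the right bank: 0K 2O)
2. 1 ogre ← the left bank.  (the left bank: 3K 1O; the right bank: 0K 1O)
3. 2 knights → the right bank.  (the left bank: 1K 1O; the right bank: 2K 1O)
4. 1 knight ← the left bank.  (the left bank: 2K 1O; the right bank: 1K 1O)
5. 1 knight and 1 ogre → the right bank.  (the left bank: 1K 0O; the right bank: 2K 2O)
6. 1 ogre ← the left bank.  (the left bank: 1K 1O; the right bank: 2K 1O)
7. 1 knight and 1 ogre → the right bank.  (the left bank: 0K 0O; the right bank: 3K 2O)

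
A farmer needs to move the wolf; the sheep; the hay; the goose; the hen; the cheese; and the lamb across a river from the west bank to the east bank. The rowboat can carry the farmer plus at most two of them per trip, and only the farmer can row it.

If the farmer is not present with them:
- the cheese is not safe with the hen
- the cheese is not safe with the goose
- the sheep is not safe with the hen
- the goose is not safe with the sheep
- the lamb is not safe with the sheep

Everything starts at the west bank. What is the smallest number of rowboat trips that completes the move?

9

Counting alone: the farmer can take at most 2 across per trip to the east bank, so moving all 7 needs at least 4 loaded trips out, with a return between consecutive ones — at least 7 crossings.
The safety rule pushes this higher. Following every safe sequence of crossings, the most of the 7 that can be at the east bank as the rowboat arrives there on crossing 7 is 6 — never all 7.
So no plan with fewer than 9 crossings exists, and this one achieves 9:
1. Farmer goes to the east bank with the cheese and the sheep.  [the west bank: the goose, the hay, the hen, the lamb, the wolf | the east bank: the cheese, the sheep]
2. Farmer goes back to the west bank alone.  [the west bank: the goose, the hay, the hen, the lamb, the wolf | the east bank: the cheese, the sheep]
3. Farmer goes to the east bank with the wolf.  [the west bank: the goose, the hay, the hen, the lamb | the east bank: the cheese, the sheep, the wolf]
4. Farmer goes back to the west bank alone.  [the west bank: the goose, the hay, the hen, the lamb | the east bank: the cheese, the sheep, the wolf]
5. Farmer goes to the east bank with the goose and the hay.  [the west bank: the hen, the lamb | the east bank: the cheese, the goose, the hay, the sheep, the wolf]
6. Farmer goes back to the west bank with the cheese and the sheep.  [the west bank: the cheese, the hen, the lamb, the sheep | the east bank: the goose, the hay, the wolf]
7. Farmer goes to the east bank with the hen and the lamb.  [the west bank: the cheese, the sheep | the east bank: the goose, the hay, the hen, the lamb, the wolf]
8. Farmer goes back to the west bank alone.  [the west bank: the cheese, the sheep | the east bank: the goose, the hay, the hen, the lamb, the wolf]
9. Farmer goes to the east bank with the cheese and the sheep.  [the west bank: — | the east bank: the cheese, the goose, the hay, the hen, the lamb, the sheep, the wolf]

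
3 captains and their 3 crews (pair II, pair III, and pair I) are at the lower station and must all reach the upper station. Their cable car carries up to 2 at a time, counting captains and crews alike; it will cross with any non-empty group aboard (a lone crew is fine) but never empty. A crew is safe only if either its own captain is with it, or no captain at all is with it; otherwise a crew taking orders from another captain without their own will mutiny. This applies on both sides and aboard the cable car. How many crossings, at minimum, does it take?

11

Counting alone: each trip to the upper station takes at most 2 across and each return brings at least 1 back, so after t trips out (and t−1 returns) at most 2t − (t−1) of the 6 are across; that first reaches 6 at t = 5, so at least 9 crossings are needed.
The safety rule pushes this higher. Following every safe sequence of crossings, the most of the 6 that can be at the upper station as the cable car arrives there on crossing 9 is 5 — never all 6.
So no plan with fewer than 11 crossings exists, and this one achieves 11:
1. captain II and crew II cross → the upper station.
2. captain II crosses ← the lower station.
3. crew I and crew III cross → the upper station.
4. crew II crosses ← the lower station.
5. captain I and captain III cross → the upper station.
6. captain III and crew III cross ← the lower station.
7. captain II and captain III cross → the upper station.
8. crew I crosses ← the lower station.
9. crew II and crew III cross → the upper station.
10. captain I crosses ← the lower station.
11. captain I and crew I cross → the upper station.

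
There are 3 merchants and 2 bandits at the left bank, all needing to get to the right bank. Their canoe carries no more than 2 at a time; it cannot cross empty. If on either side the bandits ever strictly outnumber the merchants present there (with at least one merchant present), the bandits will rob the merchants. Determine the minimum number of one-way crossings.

Counting alone: each trip to the right bank takes at most 2 across and each return brings at least 1 back, so after t trips out (and t−1 returns) at most 2t − (t−1) of the 5 are across; that first reaches 5 at t = 4, so at least 7 crossings are needed.
The plan below uses exactly 7 crossings, so it is optimal:
1. 2 bandits → the right bank.  (the left bank: 3M 0B; the right bank: 0M 2B)
2. 1 bandit ← the left bank.  (the left bank: 3M 1B; the right bank: 0M 1B)
3. 2 merchants → the right bank.  (the left bank: 1M 1B; the right bank: 2M 1B)
4. 1 merchant ← the left bank.  (the left bank: 2M 1B; the right bank: 1M 1B)
5. 1 merchant and 1 bandit → the right bank.  (the left bank: 1M 0B; the right bank: 2M 2B)
6. 1 bandit ← the left bank.  (the left bank: 1M 1B; the right bank: 2M 1B)
7. 1 merchant and 1 bandit → the right bank.  (the left bank: 0M 0B; the right bank: 3M 2B)

7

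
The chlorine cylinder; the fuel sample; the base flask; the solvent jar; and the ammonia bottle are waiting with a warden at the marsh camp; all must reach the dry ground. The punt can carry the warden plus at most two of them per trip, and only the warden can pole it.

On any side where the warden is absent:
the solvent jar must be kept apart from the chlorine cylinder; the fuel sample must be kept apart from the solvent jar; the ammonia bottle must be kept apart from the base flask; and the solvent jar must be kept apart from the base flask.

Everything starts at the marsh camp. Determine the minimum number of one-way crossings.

5

Counting alone: the warden can take at most 2 across per trip to the dry ground, so moving all 5 needs at least 3 loaded trips out, with a return between consecutive ones — at least 5 crossings.
The plan below uses exactly 5 crossings, so it is optimal:
1. Warden goes to the dry ground with the base flask and the solvent jar.  [the marsh camp: the ammonia bottle, the chlorine cylinder, the fuel sample | the dry ground: the base flask, the solvent jar]
2. Warden goes back to the marsh camp with the solvent jar.  [the marsh camp: the ammonia bottle, the chlorine cylinder, the fuel sample, the solvent jar | the dry ground: the base flask]
3. Warden goes to the dry ground with the chlorine cylinder and the fuel sample.  [the marsh camp: the ammonia bottle, the solvent jar | the dry ground: the base flask, the chlorine cylinder, the fuel sample]
4. Warden goes back to the marsh camp alone.  [the marsh camp: the ammonia bottle, the solvent jar | the dry ground: the base flask, the chlorine cylinder, the fuel sample]
5. Warden goes to the dry ground with the ammonia bottle and the solvent jar.  [the marsh camp: — | the dry ground: the ammonia bottle, the base flask, the chlorine cylinder, the fuel sample, the solvent jar]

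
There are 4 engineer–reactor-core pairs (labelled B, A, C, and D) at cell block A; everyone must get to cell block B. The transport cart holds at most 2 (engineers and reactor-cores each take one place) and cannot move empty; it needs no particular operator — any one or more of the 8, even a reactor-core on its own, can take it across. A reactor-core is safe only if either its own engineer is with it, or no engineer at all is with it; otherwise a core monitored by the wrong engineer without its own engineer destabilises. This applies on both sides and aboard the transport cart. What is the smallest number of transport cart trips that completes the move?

Following every safe sequence of crossings from the start, the most of the 8 that can be at cell block B as the transport cart arrives there on crossings 1, 3, 5 is 2, 3, 4 respectively; the best ever achieved is 4 of 8.
From crossing 7 on, no configuration arises that was not already reachable earlier: only 44 distinct safe configurations (who is on which side, and where the transport cart is) can ever be reached, none of them has everyone across, and every continuation just revisits them. So no valid plan exists.

impossible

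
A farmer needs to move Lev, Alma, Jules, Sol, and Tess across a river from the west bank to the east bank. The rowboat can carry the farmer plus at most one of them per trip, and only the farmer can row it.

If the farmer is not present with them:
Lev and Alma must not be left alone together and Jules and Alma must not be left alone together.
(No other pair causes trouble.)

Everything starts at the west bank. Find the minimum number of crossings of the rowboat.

Counting alone: the farmer can take at most 1 across per trip to the east bank, so moving all 5 needs at least 5 loaded trips out, with a return between consecutive ones — at least 9 crossings.
The safety rule pushes this higher. Following every safe sequence of crossings, the most of the 5 that can be at the east bank as the rowboat arrives there on crossing 9 is 4 — never all 5.
So no plan with fewer than 11 crossings exists, and this one achieves 11:
1. Farmer goes to the east bank with Alma.  [the west bank: Jules, Lev, Sol, Tess | the east bank: Alma]
2. Farmer goes back to the west bank alone.  [the west bank: Jules, Lev, Sol, Tess | the east bank: Alma]
3. Farmer goes to the east bank with Lev.  [the west bank: Jules, Sol, Tess | the east bank: Alma, Lev]
4. Farmer goes back to the west bank with Alma.  [the west bank: Alma, Jules, Sol, Tess | the east bank: Lev]
5. Farmer goes to the east bank with Jules.  [the west bank: Alma, Sol, Tess | the east bank: Jules, Lev]
6. Farmer goes back to the west bank alone.  [the west bank: Alma, Sol, Tess | the east bank: Jules, Lev]
7. Farmer goes to the east bank with Sol.  [the west bank: Alma, Tess | the east bank: Jules, Lev, Sol]
8. Farmer goes back to the west bank alone.  [the west bank: Alma, Tess | the east bank: Jules, Lev, Sol]
9. Farmer goes to the east bank with Tess.  [the west bank: Alma | the east bank: Jules, Lev, Sol, Tess]
10. Farmer goes back to the west bank alone.  [the west bank: Alma | the east bank: Jules, Lev, Sol, Tess]
11. Farmer goes to the east bank with Alma.  [the west bank: — | the east bank: Alma, Jules, Lev, Sol, Tess]

11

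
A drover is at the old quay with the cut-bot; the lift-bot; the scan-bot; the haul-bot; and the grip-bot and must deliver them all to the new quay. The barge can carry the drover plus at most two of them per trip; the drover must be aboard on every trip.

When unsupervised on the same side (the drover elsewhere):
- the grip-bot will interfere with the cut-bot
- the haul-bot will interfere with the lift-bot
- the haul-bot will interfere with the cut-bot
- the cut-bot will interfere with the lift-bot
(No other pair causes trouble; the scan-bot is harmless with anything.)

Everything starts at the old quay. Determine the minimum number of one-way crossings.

7

Counting alone: the drover can take at most 2 across per trip to the new quay, so moving all 5 needs at least 3 loaded trips out, with a return between consecutive ones — at least 5 crossings.
The safety rule pushes this higher. Following every safe sequence of crossings, the most of the 5 that can be at the new quay as the barge arrives there on crossing 5 is 4 — never all 5.
So no plan with fewer than 7 crossings exists, and this one achieves 7:
1. Drover goes to the new quay with the cut-bot and the lift-bot.  [the old quay: the grip-bot, the haul-bot, the scan-bot | the new quay: the cut-bot, the lift-bot]
2. Drover goes back to the old quay with the cut-bot.  [the old quay: the cut-bot, the grip-bot, the haul-bot, the scan-bot | the new quay: the lift-bot]
3. Drover goes to the new quay with the cut-bot and the scan-bot.  [the old quay: the grip-bot, the haul-bot | the new quay: the cut-bot, the lift-bot, the scan-bot]
4. Drover goes back to the old quay with the cut-bot.  [the old quay: the cut-bot, the grip-bot, the haul-bot | the new quay: the lift-bot, the scan-bot]
5. Drover goes to the new quay with the cut-bot and the grip-bot.  [the old quay: the haul-bot | the new quay: the cut-bot, the grip-bot, the lift-bot, the scan-bot]
6. Drover goes back to the old quay with the cut-bot.  [the old quay: the cut-bot, the haul-bot | the new quay: the grip-bot, the lift-bot, the scan-bot]
7. Drover goes to the new quay with the cut-bot and the haul-bot.  [the old quay: — | the new quay: the cut-bot, the grip-bot, the haul-bot, the lift-bot, the scan-bot]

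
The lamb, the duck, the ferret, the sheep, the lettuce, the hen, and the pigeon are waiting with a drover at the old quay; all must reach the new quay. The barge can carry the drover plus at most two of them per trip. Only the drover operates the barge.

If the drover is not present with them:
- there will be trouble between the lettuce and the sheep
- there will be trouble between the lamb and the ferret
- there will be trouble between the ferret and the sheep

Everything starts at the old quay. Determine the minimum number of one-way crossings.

7

Counting alone: the drover can take at most 2 across per trip to the new quay, so moving all 7 needs at least 4 loaded trips out, with a return between consecutive ones — at least 7 crossings.
The plan below uses exactly 7 crossings, so it is optimal:
1. Drover goes to the new quay with the lamb and the sheep.  [the old quay: the duck, the ferret, the hen, the lettuce, the pigeon | the new quay: the lamb, the sheep]
2. Drover goes back to the old quay alone.  [the old quay: the duck, the ferret, the hen, the lettuce, the pigeon | the new quay: the lamb, the sheep]
3. Drover goes to the new quay with the duck.  [the old quay: the ferret, the hen, the lettuce, the pigeon | the new quay: the duck, the lamb, the sheep]
4. Drover goes back to the old quay alone.  [the old quay: the ferret, the hen, the lettuce, the pigeon | the new quay: the duck, the lamb, the sheep]
5. Drover goes to the new quay with the hen and the pigeon.  [the old quay: the ferret, the lettuce | the new quay: the duck, the hen, the lamb, the pigeon, the sheep]
6. Drover goes back to the old quay alone.  [the old quay: the ferret, the lettuce | the new quay: the duck, the hen, the lamb, the pigeon, the sheep]
7. Drover goes to the new quay with the ferret and the lettuce.  [the old quay: — | the new quay: the duck, the ferret, the hen, the lamb, the lettuce, the pigeon, the sheep]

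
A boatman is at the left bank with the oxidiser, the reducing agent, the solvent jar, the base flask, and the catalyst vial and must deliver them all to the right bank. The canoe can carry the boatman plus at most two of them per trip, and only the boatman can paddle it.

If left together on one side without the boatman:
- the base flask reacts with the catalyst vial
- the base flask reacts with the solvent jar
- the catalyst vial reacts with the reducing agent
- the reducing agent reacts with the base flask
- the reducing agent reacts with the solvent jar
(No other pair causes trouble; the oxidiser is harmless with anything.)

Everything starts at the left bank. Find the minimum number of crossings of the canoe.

7

Counting alone: the boatman can take at most 2 across per trip to the right bank, so moving all 5 needs at least 3 loaded trips out, with a return between consecutive ones — at least 5 crossings.
The safety rule pushes this higher. Following every safe sequence of crossings, the most of the 5 that can be at the right bank as the canoe arrives there on crossing 5 is 4 — never all 5.
So no plan with fewer than 7 crossings exists, and this one achieves 7:
1. Boatman goes to the right bank with the base flask and the reducing agent.
2. Boatman goes back to the left bank with the reducing agent.
3. Boatman goes to the right bank with the oxidiser and the reducing agent.
4. Boatman goes back to the left bank with the reducing agent.
5. Boatman goes to the right bank with the catalyst vial and the solvent jar.
6. Boatman goes back to the left bank with the base flask.
7. Boatman goes to the right bank with the base flask and the reducing agent.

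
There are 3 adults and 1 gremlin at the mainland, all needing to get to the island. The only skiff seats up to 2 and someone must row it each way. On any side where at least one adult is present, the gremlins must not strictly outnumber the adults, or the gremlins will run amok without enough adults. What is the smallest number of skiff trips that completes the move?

5

Counting alone: each trip to the island takes at most 2 across and each return brings at least 1 back, so after t trips out (and t−1 returns) at most 2t − (t−1) of the 4 are across; that first reaches 4 at t = 3, so at least 5 crossings are needed.
The plan below uses exactly 5 crossings, so it is optimal:
1. 1 adult and 1 gremlin → the island.  (the mainland: 2A 0G; the island: 1A 1G)
2. 1 gremlin ← the mainland.  (the mainland: 2A 1G; the island: 1A 0G)
3. 1 adult and 1 gremlin → the island.  (the mainland: 1A 0G; the island: 2A 1G)
4. 1 gremlin ← the mainland.  (the mainland: 1A 1G; the island: 2A 0G)
5. 1 adult and 1 gremlin → the island.  (the mainland: 0A 0G; the island: 3A 1G)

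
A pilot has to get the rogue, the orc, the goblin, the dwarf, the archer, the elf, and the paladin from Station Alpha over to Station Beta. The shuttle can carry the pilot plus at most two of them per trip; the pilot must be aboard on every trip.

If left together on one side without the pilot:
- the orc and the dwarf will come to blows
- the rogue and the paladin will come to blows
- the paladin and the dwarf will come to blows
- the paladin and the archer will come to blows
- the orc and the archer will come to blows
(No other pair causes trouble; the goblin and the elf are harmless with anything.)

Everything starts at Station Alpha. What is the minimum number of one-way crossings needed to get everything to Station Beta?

Counting alone: the pilot can take at most 2 across per trip to Station Beta, so moving all 7 needs at least 4 loaded trips out, with a return between consecutive ones — at least 7 crossings.
The safety rule pushes this higher. Following every safe sequence of crossings, the most of the 7 that can be at Station Beta as the shuttle arrives there on crossing 7 is 6 — never all 7.
So no plan with fewer than 9 crossings exists, and this one achieves 9:
1. Pilot goes to Station Beta with the orc and the paladin.
2. Pilot goes back to Station Alpha alone.
3. Pilot goes to Station Beta with the rogue.
4. Pilot goes back to Station Alpha with the paladin.
5. Pilot goes to Station Beta with the archer and the dwarf.
6. Pilot goes back to Station Alpha with the orc.
7. Pilot goes to Station Beta with the elf and the goblin.
8. Pilot goes back to Station Alpha alone.
9. Pilot goes to Station Beta with the orc and the paladin.

9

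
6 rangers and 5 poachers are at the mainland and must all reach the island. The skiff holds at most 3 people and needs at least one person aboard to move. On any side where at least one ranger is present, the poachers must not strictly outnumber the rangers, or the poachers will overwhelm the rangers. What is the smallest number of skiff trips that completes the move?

9

Counting alone: each trip to the island takes at most 3 across and each return brings at least 1 back, so after t trips out (and t−1 returns) at most 3t − (t−1) of the 11 are across; that first reaches 11 at t = 5, so at least 9 crossings are needed.
The plan below uses exactly 9 crossings, so it is optimal:
1. 3 poachers → the island.  (the mainland: 6R 2P; the island: 0R 3P)
2. 1 poacher ← the mainland.  (the mainland: 6R 3P; the island: 0R 2P)
3. 3 rangers → the island.  (the mainland: 3R 3P; the island: 3R 2P)
4. 1 ranger ← the mainland.  (the mainland: 4R 3P; the island: 2R 2P)
5. 2 rangers and 1 poacher → the island.  (the mainland: 2R 2P; the island: 4R 3P)
6. 1 ranger ← the mainland.  (the mainland: 3R 2P; the island: 3R 3P)
7. 2 rangers and 1 poacher → the island.  (the mainland: 1R 1P; the island: 5R 4P)
8. 1 ranger ← the mainland.  (the mainland: 2R 1P; the island: 4R 4P)
9. 2 rangers and 1 poacher → the island.  (the mainland: 0R 0P; the island: 6R 5P)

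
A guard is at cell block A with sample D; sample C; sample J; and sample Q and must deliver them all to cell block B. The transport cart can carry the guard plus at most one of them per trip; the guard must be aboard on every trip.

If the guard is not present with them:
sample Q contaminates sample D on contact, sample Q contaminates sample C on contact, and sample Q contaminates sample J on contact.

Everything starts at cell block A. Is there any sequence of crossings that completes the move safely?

No

Following every safe sequence of crossings from the start, the most of the 4 that can be at cell block B as the transport cart arrives there on crossings 1, 3 is 1, 2 respectively; the best ever achieved is 2 of 4.
From crossing 5 on, no configuration arises that was not already reachable earlier: only 9 distinct safe configurations (who is on which side, and where the transport cart is) can ever be reached, none of them has everyone across, and every continuation just revisits them. So no valid plan exists.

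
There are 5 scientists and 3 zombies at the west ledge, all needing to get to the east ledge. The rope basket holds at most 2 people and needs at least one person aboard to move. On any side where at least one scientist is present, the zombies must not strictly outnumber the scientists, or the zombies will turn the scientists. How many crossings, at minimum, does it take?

Counting alone: each trip to the east ledge takes at most 2 across and each return brings at least 1 back, so after t trips out (and t−1 returns) at most 2t − (t−1) of the 8 are across; that first reaches 8 at t = 7, so at least 13 crossings are needed.
The plan below uses exactly 13 crossings, so it is optimal:
1. 2 zombies → the east ledge.  (the west ledge: 5S 1Z; the east ledge: 0S 2Z)
2. 1 zombie ← the west ledge.  (the west ledge: 5S 2Z; the east ledge: 0S 1Z)
3. 2 zombies → the east ledge.  (the west ledge: 5S 0Z; the east ledge: 0S 3Z)
4. 1 zombie ← the west ledge.  (the west ledge: 5S 1Z; the east ledge: 0S 2Z)
5. 2 scientists → the east ledge.  (the west ledge: 3S 1Z; the east ledge: 2S 2Z)
6. 1 zombie ← the west ledge.  (the west ledge: 3S 2Z; the east ledge: 2S 1Z)
7. 1 scientist and 1 zombie → the east ledge.  (the west ledge: 2S 1Z; the east ledge: 3S 2Z)
8. 1 zombie ← the west ledge.  (the west ledge: 2S 2Z; the east ledge: 3S 1Z)
9. 2 zombies → the east ledge.  (the west ledge: 2S 0Z; the east ledge: 3S 3Z)
10. 1 zombie ← the west ledge.  (the west ledge: 2S 1Z; the east ledge: 3S 2Z)
11. 1 scientist and 1 zombie → the east ledge.  (the west ledge: 1S 0Z; the east ledge: 4S 3Z)
12. 1 zombie ← the west ledge.  (the west ledge: 1S 1Z; the east ledge: 4S 2Z)
13. 1 scientist and 1 zombie → the east ledge.  (the west ledge: 0S 0Z; the east ledge: 5S 3Z)

13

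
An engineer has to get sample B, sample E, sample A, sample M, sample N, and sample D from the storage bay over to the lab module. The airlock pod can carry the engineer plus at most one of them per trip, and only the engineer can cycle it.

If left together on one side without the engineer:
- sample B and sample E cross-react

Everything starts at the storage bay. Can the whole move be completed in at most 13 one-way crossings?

Yes

Yes — this plan uses 11 crossings (≤ 13):
1. Engineer goes to the lab module with sample B.  [the storage bay: sample A, sample D, sample E, sample M, sample N | the lab module: sample B]
2. Engineer goes back to the storage bay alone.  [the storage bay: sample A, sample D, sample E, sample M, sample N | the lab module: sample B]
3. Engineer goes to the lab module with sample A.  [the storage bay: sample D, sample E, sample M, sample N | the lab module: sample A, sample B]
4. Engineer goes back to the storage bay alone.  [the storage bay: sample D, sample E, sample M, sample N | the lab module: sample A, sample B]
5. Engineer goes to the lab module with sample M.  [the storage bay: sample D, sample E, sample N | the lab module: sample A, sample B, sample M]
6. Engineer goes back to the storage bay alone.  [the storage bay: sample D, sample E, sample N | the lab module: sample A, sample B, sample M]
7. Engineer goes to the lab module with sample N.  [the storage bay: sample D, sample E | the lab module: sample A, sample B, sample M, sample N]
8. Engineer goes back to the storage bay alone.  [the storage bay: sample D, sample E | the lab module: sample A, sample B, sample M, sample N]
9. Engineer goes to the lab module with sample D.  [the storage bay: sample E | the lab module: sample A, sample B, sample D, sample M, sample N]
10. Engineer goes back to the storage bay alone.  [the storage bay: sample E | the lab module: sample A, sample B, sample D, sample M, sample N]
11. Engineer goes to the lab module with sample E.  [the storage bay: — | the lab module: sample A, sample B, sample D, sample E, sample M, sample N]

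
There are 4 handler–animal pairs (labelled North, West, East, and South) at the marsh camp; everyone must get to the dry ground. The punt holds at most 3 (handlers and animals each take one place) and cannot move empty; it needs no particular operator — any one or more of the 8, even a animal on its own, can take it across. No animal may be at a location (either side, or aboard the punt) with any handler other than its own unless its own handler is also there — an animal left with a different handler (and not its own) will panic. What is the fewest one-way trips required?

Counting alone: each trip to the dry ground takes at most 3 across and each return brings at least 1 back, so after t trips out (and t−1 returns) at most 3t − (t−1) of the 8 are across; that first reaches 8 at t = 4, so at least 7 crossings are needed.
The safety rule pushes this higher. Following every safe sequence of crossings, the most of the 8 that can be at the dry ground as the punt arrives there on crossing 7 is 7 — never all 8.
So no plan with fewer than 9 crossings exists, and this one achieves 9:
1. animal North and handler North cross → the dry ground.
2. handler North crosses ← the marsh camp.
3. animal West, handler North, and handler West cross → the dry ground.
4. animal North and handler North cross ← the marsh camp.
5. handler East, handler North, and handler South cross → the dry ground.
6. animal West crosses ← the marsh camp.
7. animal North and animal West cross → the dry ground.
8. animal North crosses ← the marsh camp.
9. animal East, animal North, and animal South cross → the dry ground.

9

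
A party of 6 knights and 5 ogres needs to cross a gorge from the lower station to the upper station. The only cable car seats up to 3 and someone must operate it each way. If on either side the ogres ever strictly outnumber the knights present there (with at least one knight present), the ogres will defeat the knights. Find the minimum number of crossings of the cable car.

Counting alone: each trip to the upper station takes at most 3 across and each return brings at least 1 back, so after t trips out (and t−1 returns) at most 3t − (t−1) of the 11 are across; that first reaches 11 at t = 5, so at least 9 crossings are needed.
The plan below uses exactly 9 crossings, so it is optimal:
1. 3 ogres → the upper station.  (the lower station: 6K 2O; the upper station: 0K 3O)
2. 1 ogre ← the lower station.  (the lower station: 6K 3O; the upper station: 0K 2O)
3. 3 knights → the upper station.  (the lower station: 3K 3O; the upper station: 3K 2O)
4. 1 knight ← the lower station.  (the lower station: 4K 3O; the upper station: 2K 2O)
5. 2 knights and 1 ogre → the upper station.  (the lower station: 2K 2O; the upper station: 4K 3O)
6. 1 knight ← the lower station.  (the lower station: 3K 2O; the upper station: 3K 3O)
7. 2 knights and 1 ogre → the upper station.  (the lower station: 1K 1O; the upper station: 5K 4O)
8. 1 knight ← the lower station.  (the lower station: 2K 1O; the upper station: 4K 4O)
9. 2 knights and 1 ogre → the upper station.  (the lower station: 0K 0O; the upper station: 6K 5O)

9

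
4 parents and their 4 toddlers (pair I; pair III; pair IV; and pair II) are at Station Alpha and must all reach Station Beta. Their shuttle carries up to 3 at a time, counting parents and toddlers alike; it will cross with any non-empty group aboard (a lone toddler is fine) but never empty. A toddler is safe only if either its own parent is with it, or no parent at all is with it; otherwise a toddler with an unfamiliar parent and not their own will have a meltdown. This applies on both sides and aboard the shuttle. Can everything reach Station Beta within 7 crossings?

No

Counting alone: each trip to Station Beta takes at most 3 across and each return brings at least 1 back, so after t trips out (and t−1 returns) at most 3t − (t−1) of the 8 are across; that first reaches 8 at t = 4, so at least 7 crossings are needed.
The safety rule pushes this higher. Following every safe sequence of crossings, the most of the 8 that can be at Station Beta as the shuttle arrives there on crossing 7 is 7 — never all 8.
So the move cannot be finished within 7 crossings. (The shortest complete plan takes 9:)
1. parent I and toddler I cross → Station Beta.
2. parent I crosses ← Station Alpha.
3. parent I, parent III, and toddler III cross → Station Beta.
4. parent I and toddler I cross ← Station Alpha.
5. parent I, parent II, and parent IV cross → Station Beta.
6. toddler III crosses ← Station Alpha.
7. toddler I and toddler III cross → Station Beta.
8. toddler I crosses ← Station Alpha.
9. toddler I, toddler II, and toddler IV cross → Station Beta.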